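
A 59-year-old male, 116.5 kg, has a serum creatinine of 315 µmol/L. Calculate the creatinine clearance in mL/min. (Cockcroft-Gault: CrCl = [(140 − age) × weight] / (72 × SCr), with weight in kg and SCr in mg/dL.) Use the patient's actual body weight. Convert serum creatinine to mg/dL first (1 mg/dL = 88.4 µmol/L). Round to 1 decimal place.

36.8 mL/min

SCr = 315 / 88.4 = 3.563 mg/dL
CrCl = (140 − 59) × 116.5 / (72 × 3.563) = 9436.5 / 256.54 ≈ 36.8 mL/min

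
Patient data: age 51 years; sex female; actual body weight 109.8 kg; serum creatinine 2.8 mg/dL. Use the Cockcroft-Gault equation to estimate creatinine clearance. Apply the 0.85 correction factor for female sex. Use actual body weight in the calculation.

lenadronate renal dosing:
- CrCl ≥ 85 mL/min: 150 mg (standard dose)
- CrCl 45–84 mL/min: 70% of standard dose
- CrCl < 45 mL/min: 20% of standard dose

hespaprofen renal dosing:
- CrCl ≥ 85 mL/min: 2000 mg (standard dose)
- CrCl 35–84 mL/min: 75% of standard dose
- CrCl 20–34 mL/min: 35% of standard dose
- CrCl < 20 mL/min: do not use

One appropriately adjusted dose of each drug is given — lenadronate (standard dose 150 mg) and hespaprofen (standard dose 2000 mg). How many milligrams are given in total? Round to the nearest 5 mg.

1530 mg

CrCl = (140 − 51) × 109.8 / (72 × 2.8) × 0.85 = 9772.2 / 201.60 × 0.85 ≈ 41.2 mL/min
CrCl ≈ 41 mL/min.
lenadronate: < 45 mL/min → 20% of 150 mg = 30 mg.
hespaprofen: 35–84 mL/min → 75% of 2000 mg = 1500 mg.
Total = 30 + 1500 = 1530 mg.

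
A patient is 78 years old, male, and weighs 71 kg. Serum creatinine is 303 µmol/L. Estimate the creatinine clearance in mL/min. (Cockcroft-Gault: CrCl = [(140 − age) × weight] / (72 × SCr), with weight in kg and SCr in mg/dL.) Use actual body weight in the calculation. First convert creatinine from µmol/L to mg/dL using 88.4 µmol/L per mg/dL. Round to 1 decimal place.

17.8 mL/min

SCr = 303 / 88.4 = 3.428 mg/dL
CrCl = (140 − 78) × 71 / (72 × 3.428) = 4402.0 / 246.82 ≈ 17.8 mL/min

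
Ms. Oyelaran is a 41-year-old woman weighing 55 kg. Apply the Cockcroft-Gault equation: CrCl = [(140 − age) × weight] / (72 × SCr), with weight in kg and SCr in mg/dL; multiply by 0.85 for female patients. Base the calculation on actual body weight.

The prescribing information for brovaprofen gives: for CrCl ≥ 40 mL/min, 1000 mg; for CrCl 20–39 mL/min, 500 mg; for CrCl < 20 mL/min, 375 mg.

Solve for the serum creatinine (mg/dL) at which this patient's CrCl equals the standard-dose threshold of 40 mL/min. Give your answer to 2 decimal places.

1.61 mg/dL

Standard dose requires CrCl ≥ 40 mL/min.
Set (140 − 41) × 55 × 0.85 / (72 × SCr) = 40
SCr = (140 − 41) × 55 × 0.85 / (72 × 40) = 1.607 mg/dL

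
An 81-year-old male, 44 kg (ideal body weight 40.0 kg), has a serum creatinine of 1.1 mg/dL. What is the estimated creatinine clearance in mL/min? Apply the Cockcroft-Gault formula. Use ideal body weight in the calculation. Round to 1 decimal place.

29.8 mL/min

CrCl = (140 − 81) × 40 / (72 × 1.1) = 2360.0 / 79.20 ≈ 29.8 mL/min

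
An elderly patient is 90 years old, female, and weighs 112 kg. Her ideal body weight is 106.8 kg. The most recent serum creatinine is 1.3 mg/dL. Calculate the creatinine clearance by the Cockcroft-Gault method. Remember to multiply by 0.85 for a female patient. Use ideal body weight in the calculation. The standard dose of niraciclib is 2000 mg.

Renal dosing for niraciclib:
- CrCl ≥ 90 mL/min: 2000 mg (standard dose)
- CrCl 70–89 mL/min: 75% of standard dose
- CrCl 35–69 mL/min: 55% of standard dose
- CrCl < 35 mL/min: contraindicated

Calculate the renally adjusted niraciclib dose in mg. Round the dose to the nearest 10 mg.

1100 mg

CrCl = (140 − 90) × 106.8 / (72 × 1.3) × 0.85 = 5340.0 / 93.60 × 0.85 ≈ 48.5 mL/min
CrCl ≈ 48 mL/min → bracket 35–69 mL/min.
55% of 2000 mg = 1100 mg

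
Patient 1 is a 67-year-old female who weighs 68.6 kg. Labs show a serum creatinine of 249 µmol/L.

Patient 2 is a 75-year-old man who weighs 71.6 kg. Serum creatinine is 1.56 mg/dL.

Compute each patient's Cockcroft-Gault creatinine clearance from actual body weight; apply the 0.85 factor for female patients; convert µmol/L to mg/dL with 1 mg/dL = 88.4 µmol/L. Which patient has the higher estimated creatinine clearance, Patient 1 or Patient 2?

Patient 1: SCr = 249 / 88.4 = 2.817 mg/dL
Patient 1: CrCl = (140 − 67) × 68.6 / (72 × 2.817) × 0.85 = 5007.8 / 202.82 × 0.85 ≈ 21.0 mL/min
Patient 2: CrCl = (140 − 75) × 71.6 / (72 × 1.56) = 4654.0 / 112.32 ≈ 41.4 mL/min
21.0 vs 41.4 mL/min → Patient 2 is higher.

Patient 2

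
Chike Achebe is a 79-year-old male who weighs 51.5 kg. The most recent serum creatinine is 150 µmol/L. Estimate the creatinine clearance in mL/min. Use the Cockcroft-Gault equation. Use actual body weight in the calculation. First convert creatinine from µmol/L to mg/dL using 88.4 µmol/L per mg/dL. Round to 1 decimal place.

25.7 mL/min

SCr = 150 / 88.4 = 1.697 mg/dL
CrCl = (140 − 79) × 51.5 / (72 × 1.697) = 3141.5 / 122.18 ≈ 25.7 mL/min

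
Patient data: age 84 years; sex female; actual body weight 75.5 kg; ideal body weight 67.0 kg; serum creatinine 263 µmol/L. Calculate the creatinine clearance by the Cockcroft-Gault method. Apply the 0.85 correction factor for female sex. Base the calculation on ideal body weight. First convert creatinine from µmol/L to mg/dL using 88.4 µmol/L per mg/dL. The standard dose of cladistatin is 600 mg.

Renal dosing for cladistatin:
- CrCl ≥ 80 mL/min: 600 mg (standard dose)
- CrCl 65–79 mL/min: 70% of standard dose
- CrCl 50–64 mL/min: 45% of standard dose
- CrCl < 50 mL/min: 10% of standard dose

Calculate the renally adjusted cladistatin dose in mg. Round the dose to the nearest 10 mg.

SCr = 263 / 88.4 = 2.975 mg/dL
CrCl = (140 − 84) × 67 / (72 × 2.975) × 0.85 = 3752.0 / 214.20 × 0.85 ≈ 14.9 mL/min
CrCl ≈ 15 mL/min → bracket < 50 mL/min.
10% of 600 mg = 60 mg

60 mg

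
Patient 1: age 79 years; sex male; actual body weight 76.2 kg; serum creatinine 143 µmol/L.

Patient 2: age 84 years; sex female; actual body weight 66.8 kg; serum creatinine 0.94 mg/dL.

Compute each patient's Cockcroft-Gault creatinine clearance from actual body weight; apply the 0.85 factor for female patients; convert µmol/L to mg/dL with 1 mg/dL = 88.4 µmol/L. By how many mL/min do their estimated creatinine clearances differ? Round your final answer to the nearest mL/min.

7 mL/min

Patient 1: SCr = 143 / 88.4 = 1.618 mg/dL
Patient 1: CrCl = (140 − 79) × 76.2 / (72 × 1.618) = 4648.2 / 116.50 ≈ 39.9 mL/min
Patient 2: CrCl = (140 − 84) × 66.8 / (72 × 0.94) × 0.85 = 3740.8 / 67.68 × 0.85 ≈ 47.0 mL/min
|39.9 − 47.0| = 7.1 mL/min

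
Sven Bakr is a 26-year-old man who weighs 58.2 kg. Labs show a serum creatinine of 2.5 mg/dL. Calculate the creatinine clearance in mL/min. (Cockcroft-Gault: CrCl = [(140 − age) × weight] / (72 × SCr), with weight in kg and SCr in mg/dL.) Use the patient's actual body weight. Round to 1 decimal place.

CrCl = (140 − 26) × 58.2 / (72 × 2.5) = 6634.8 / 180.00 ≈ 36.9 mL/min

36.9 mL/min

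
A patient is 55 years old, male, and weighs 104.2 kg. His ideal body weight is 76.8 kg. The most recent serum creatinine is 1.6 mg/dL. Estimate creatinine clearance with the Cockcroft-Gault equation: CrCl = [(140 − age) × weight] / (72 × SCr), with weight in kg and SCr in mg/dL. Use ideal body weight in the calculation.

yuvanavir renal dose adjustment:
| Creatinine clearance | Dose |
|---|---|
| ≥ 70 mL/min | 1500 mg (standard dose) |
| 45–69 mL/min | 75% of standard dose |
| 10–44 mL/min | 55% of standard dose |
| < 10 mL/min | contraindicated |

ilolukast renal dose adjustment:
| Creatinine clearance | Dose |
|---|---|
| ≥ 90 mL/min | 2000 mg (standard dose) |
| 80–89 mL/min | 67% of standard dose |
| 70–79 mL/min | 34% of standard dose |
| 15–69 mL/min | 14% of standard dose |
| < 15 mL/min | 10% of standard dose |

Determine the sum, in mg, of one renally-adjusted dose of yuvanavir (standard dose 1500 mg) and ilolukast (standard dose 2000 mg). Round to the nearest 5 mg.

1405 mg

CrCl = (140 − 55) × 76.8 / (72 × 1.6) = 6528.0 / 115.20 ≈ 56.7 mL/min
CrCl ≈ 57 mL/min.
yuvanavir: 45–69 mL/min → 75% of 1500 mg = 1125 mg.
ilolukast: 15–69 mL/min → 14% of 2000 mg = 280 mg.
Total = 1125 + 280 = 1405 mg.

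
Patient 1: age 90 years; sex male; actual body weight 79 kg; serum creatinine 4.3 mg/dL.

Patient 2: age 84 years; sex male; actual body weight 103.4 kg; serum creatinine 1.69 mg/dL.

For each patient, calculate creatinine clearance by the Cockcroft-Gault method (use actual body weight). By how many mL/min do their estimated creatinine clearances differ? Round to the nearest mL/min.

35 mL/min

Patient 1: CrCl = (140 − 90) × 79 / (72 × 4.3) = 3950.0 / 309.60 ≈ 12.8 mL/min
Patient 2: CrCl = (140 − 84) × 103.4 / (72 × 1.69) = 5790.4 / 121.68 ≈ 47.6 mL/min
|12.8 − 47.6| = 34.8 mL/min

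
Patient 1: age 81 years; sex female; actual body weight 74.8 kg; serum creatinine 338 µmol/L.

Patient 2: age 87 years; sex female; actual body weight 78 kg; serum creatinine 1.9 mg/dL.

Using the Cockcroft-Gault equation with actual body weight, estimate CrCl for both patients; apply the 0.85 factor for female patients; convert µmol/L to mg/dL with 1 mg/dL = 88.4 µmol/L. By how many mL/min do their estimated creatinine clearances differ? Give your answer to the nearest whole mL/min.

12 mL/min

Patient 1: SCr = 338 / 88.4 = 3.824 mg/dL
Patient 1: CrCl = (140 − 81) × 74.8 / (72 × 3.824) × 0.85 = 4413.2 / 275.33 × 0.85 ≈ 13.6 mL/min
Patient 2: CrCl = (140 − 87) × 78 / (72 × 1.9) × 0.85 = 4134.0 / 136.80 × 0.85 ≈ 25.7 mL/min
|13.6 − 25.7| = 12.1 mL/min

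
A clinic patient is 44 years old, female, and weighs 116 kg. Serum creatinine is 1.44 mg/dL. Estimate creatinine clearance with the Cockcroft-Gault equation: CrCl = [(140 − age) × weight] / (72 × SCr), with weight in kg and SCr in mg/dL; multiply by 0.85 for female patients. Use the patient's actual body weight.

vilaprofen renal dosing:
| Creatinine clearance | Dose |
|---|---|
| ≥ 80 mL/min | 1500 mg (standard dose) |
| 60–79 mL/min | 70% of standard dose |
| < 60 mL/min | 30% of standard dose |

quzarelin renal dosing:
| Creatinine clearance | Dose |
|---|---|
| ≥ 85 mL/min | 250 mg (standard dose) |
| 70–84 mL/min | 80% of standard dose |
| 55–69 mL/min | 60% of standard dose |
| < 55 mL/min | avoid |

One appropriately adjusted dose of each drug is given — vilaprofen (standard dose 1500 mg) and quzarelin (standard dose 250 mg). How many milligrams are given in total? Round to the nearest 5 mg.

1750 mg

CrCl = (140 − 44) × 116 / (72 × 1.44) × 0.85 = 11136.0 / 103.68 × 0.85 ≈ 91.3 mL/min
CrCl ≈ 91 mL/min.
vilaprofen: ≥ 80 mL/min → 100% of 1500 mg = 1500 mg.
quzarelin: ≥ 85 mL/min → 100% of 250 mg = 250 mg.
Total = 1500 + 250 = 1750 mg.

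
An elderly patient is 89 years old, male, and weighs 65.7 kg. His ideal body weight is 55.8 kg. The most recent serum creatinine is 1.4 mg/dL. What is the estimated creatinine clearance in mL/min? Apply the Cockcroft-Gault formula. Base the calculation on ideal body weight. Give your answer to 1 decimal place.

CrCl = (140 − 89) × 55.8 / (72 × 1.4) = 2845.8 / 100.80 ≈ 28.2 mL/min

28.2 mL/min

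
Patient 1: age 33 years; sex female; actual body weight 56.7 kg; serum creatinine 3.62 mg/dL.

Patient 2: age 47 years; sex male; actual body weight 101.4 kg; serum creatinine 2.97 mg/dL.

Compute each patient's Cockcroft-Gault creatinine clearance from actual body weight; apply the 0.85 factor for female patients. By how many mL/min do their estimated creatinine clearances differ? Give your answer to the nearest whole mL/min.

24 mL/min

Patient 1: CrCl = (140 − 33) × 56.7 / (72 × 3.62) × 0.85 = 6066.9 / 260.64 × 0.85 ≈ 19.8 mL/min
Patient 2: CrCl = (140 − 47) × 101.4 / (72 × 2.97) = 9430.2 / 213.84 ≈ 44.1 mL/min
|19.8 − 44.1| = 24.3 mL/min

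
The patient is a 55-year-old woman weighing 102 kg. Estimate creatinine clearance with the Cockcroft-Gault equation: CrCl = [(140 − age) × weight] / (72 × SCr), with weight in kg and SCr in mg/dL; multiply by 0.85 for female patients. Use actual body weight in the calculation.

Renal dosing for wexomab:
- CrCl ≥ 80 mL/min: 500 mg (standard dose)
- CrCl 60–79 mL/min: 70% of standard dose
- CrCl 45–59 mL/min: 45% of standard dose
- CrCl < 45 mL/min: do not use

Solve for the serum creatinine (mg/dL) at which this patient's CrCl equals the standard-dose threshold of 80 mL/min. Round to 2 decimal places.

1.28 mg/dL

Standard dose requires CrCl ≥ 80 mL/min.
Set (140 − 55) × 102 × 0.85 / (72 × SCr) = 80
SCr = (140 − 55) × 102 × 0.85 / (72 × 80) = 1.279 mg/dL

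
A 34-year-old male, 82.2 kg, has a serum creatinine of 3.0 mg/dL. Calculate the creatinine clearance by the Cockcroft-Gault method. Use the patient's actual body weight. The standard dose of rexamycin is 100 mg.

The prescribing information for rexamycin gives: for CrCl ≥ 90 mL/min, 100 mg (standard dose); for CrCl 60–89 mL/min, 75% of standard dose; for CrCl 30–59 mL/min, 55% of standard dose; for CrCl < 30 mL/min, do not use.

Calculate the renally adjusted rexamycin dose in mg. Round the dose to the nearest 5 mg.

55 mg

CrCl = (140 − 34) × 82.2 / (72 × 3) = 8713.2 / 216.00 ≈ 40.3 mL/min
CrCl ≈ 40 mL/min → bracket 30–59 mL/min.
55% of 100 mg = 55 mg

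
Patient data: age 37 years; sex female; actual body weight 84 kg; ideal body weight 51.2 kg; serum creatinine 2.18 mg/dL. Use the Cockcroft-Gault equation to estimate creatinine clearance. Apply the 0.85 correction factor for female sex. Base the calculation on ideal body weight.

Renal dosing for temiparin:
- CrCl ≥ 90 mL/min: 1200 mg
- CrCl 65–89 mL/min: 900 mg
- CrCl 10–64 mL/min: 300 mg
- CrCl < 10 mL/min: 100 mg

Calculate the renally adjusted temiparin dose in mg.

300 mg

CrCl = (140 − 37) × 51.2 / (72 × 2.18) × 0.85 = 5273.6 / 156.96 × 0.85 ≈ 28.6 mL/min
CrCl ≈ 29 mL/min → bracket 10–64 mL/min.
Dose for this bracket: 300 mg.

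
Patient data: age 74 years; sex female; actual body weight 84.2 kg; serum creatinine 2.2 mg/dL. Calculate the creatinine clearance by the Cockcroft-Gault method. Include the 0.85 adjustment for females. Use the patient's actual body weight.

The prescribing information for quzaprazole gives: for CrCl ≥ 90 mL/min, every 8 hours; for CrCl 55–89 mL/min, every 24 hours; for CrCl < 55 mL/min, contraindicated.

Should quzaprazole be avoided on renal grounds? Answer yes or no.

CrCl = (140 − 74) × 84.2 / (72 × 2.2) × 0.85 = 5557.2 / 158.40 × 0.85 ≈ 29.8 mL/min
CrCl ≈ 30 mL/min, which is < 55 mL/min.

yes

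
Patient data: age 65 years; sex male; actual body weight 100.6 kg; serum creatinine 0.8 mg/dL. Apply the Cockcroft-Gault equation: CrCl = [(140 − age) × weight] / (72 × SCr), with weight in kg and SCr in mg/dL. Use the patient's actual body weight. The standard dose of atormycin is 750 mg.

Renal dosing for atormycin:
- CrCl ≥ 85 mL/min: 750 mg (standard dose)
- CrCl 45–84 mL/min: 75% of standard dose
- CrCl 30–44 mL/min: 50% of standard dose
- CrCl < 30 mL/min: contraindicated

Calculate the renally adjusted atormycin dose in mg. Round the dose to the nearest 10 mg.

CrCl = (140 − 65) × 100.6 / (72 × 0.8) = 7545.0 / 57.60 ≈ 131.0 mL/min
CrCl ≈ 131 mL/min → bracket ≥ 85 mL/min.
100% of 750 mg = 750 mg

750 mg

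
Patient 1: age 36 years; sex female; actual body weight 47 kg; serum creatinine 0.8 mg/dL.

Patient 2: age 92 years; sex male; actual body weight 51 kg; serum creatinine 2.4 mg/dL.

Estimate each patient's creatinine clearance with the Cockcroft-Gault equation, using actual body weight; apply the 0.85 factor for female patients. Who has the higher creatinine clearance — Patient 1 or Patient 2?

Patient 1

Patient 1: CrCl = (140 − 36) × 47 / (72 × 0.8) × 0.85 = 4888.0 / 57.60 × 0.85 ≈ 72.1 mL/min
Patient 2: CrCl = (140 − 92) × 51 / (72 × 2.4) = 2448.0 / 172.80 ≈ 14.2 mL/min
72.1 vs 14.2 mL/min → Patient 1 is higher.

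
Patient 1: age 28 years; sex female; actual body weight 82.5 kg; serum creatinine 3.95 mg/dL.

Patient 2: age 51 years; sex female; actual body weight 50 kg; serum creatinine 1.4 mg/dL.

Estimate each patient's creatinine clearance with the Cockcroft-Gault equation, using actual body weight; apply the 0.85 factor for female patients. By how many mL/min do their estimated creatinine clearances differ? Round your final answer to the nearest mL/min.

10 mL/min

Patient 1: CrCl = (140 − 28) × 82.5 / (72 × 3.95) × 0.85 = 9240.0 / 284.40 × 0.85 ≈ 27.6 mL/min
Patient 2: CrCl = (140 − 51) × 50 / (72 × 1.4) × 0.85 = 4450.0 / 100.80 × 0.85 ≈ 37.5 mL/min
|27.6 − 37.5| = 9.9 mL/min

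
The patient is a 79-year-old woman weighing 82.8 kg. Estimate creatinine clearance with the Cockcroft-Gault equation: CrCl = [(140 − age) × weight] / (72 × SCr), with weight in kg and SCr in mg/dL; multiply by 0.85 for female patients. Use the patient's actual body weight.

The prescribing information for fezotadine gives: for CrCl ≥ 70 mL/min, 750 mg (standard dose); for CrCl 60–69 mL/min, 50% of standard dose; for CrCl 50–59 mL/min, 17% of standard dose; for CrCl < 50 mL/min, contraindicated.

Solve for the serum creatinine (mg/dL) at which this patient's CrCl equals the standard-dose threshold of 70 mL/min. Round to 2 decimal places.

Standard dose requires CrCl ≥ 70 mL/min.
Set (140 − 79) × 82.8 × 0.85 / (72 × SCr) = 70
SCr = (140 − 79) × 82.8 × 0.85 / (72 × 70) = 0.852 mg/dL

0.85 mg/dL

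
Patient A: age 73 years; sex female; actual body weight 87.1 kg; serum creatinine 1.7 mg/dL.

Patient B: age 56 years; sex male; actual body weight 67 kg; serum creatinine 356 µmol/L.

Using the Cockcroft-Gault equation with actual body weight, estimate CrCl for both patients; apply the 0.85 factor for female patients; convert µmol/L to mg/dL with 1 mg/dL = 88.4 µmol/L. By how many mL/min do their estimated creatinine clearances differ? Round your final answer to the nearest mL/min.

Patient A: CrCl = (140 − 73) × 87.1 / (72 × 1.7) × 0.85 = 5835.7 / 122.40 × 0.85 ≈ 40.5 mL/min
Patient B: SCr = 356 / 88.4 = 4.027 mg/dL
Patient B: CrCl = (140 − 56) × 67 / (72 × 4.027) = 5628.0 / 289.94 ≈ 19.4 mL/min
|40.5 − 19.4| = 21.1 mL/min

21 mL/min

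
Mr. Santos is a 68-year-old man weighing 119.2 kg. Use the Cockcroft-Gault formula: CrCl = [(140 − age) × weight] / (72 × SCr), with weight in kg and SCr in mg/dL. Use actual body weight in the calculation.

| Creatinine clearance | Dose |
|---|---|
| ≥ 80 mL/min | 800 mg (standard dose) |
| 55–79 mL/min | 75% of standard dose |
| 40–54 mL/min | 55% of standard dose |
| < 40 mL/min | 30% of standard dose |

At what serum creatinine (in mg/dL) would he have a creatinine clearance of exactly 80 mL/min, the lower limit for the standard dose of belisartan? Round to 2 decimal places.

1.49 mg/dL

Standard dose requires CrCl ≥ 80 mL/min.
Set (140 − 68) × 119.2 / (72 × SCr) = 80
SCr = (140 − 68) × 119.2 / (72 × 80) = 1.490 mg/dL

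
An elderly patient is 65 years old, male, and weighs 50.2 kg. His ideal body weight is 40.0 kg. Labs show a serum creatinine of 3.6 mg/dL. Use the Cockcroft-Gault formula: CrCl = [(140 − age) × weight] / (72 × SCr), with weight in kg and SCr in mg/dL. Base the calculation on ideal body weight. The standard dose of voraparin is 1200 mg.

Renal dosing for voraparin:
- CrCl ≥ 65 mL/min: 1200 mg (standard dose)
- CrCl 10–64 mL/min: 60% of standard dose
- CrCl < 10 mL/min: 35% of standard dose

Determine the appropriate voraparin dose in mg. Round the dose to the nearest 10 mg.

CrCl = (140 − 65) × 40 / (72 × 3.6) = 3000.0 / 259.20 ≈ 11.6 mL/min
CrCl ≈ 12 mL/min → bracket 10–64 mL/min.
60% of 1200 mg = 720 mg

720 mg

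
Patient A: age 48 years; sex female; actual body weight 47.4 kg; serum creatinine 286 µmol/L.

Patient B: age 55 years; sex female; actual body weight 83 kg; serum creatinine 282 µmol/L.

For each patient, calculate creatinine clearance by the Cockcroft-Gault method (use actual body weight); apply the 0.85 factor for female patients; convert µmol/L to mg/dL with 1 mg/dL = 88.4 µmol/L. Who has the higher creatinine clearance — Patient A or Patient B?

Patient B

Patient A: SCr = 286 / 88.4 = 3.235 mg/dL
Patient A: CrCl = (140 − 48) × 47.4 / (72 × 3.235) × 0.85 = 4360.8 / 232.92 × 0.85 ≈ 15.9 mL/min
Patient B: SCr = 282 / 88.4 = 3.19 mg/dL
Patient B: CrCl = (140 − 55) × 83 / (72 × 3.19) × 0.85 = 7055.0 / 229.68 × 0.85 ≈ 26.1 mL/min
15.9 vs 26.1 mL/min → Patient B is higher.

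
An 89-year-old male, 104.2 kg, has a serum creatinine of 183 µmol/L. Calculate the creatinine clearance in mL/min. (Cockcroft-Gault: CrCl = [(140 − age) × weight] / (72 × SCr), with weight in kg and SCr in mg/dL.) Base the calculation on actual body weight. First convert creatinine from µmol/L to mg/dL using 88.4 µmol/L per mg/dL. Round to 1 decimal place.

SCr = 183 / 88.4 = 2.07 mg/dL
CrCl = (140 − 89) × 104.2 / (72 × 2.07) = 5314.2 / 149.04 ≈ 35.7 mL/min

35.7 mL/min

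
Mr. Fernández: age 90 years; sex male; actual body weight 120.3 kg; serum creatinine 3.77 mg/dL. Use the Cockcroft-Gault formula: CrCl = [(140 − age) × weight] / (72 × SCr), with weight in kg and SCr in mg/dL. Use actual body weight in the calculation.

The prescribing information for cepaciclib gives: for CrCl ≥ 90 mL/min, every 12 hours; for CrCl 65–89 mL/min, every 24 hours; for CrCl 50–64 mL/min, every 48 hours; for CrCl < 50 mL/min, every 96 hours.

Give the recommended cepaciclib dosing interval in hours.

every 96 hours

CrCl = (140 − 90) × 120.3 / (72 × 3.77) = 6015.0 / 271.44 ≈ 22.2 mL/min
CrCl ≈ 22 mL/min → bracket < 50 mL/min → every 96 hours.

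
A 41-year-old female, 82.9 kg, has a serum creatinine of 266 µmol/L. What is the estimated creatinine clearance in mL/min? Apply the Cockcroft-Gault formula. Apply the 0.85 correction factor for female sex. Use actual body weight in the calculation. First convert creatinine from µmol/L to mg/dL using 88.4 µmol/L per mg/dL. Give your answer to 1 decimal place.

32.2 mL/min

SCr = 266 / 88.4 = 3.009 mg/dL
CrCl = (140 − 41) × 82.9 / (72 × 3.009) × 0.85 = 8207.1 / 216.65 × 0.85 ≈ 32.2 mL/min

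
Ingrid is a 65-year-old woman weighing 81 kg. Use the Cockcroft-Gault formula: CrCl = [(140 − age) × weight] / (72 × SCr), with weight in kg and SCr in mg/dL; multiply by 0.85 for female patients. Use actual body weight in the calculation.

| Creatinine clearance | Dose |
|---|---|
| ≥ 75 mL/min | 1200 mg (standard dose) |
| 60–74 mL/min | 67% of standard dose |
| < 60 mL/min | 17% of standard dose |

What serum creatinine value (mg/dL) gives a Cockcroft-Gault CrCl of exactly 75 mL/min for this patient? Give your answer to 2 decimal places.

Standard dose requires CrCl ≥ 75 mL/min.
Set (140 − 65) × 81 × 0.85 / (72 × SCr) = 75
SCr = (140 − 65) × 81 × 0.85 / (72 × 75) = 0.956 mg/dL

0.96 mg/dL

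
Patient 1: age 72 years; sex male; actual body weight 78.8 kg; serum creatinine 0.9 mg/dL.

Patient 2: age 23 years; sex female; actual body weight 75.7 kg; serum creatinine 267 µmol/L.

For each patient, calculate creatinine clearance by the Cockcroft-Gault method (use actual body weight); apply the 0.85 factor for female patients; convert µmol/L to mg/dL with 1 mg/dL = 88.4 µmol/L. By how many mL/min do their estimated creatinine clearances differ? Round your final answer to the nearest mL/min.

Patient 1: CrCl = (140 − 72) × 78.8 / (72 × 0.9) = 5358.4 / 64.80 ≈ 82.7 mL/min
Patient 2: SCr = 267 / 88.4 = 3.02 mg/dL
Patient 2: CrCl = (140 − 23) × 75.7 / (72 × 3.02) × 0.85 = 8856.9 / 217.44 × 0.85 ≈ 34.6 mL/min
|82.7 − 34.6| = 48.1 mL/min

48 mL/min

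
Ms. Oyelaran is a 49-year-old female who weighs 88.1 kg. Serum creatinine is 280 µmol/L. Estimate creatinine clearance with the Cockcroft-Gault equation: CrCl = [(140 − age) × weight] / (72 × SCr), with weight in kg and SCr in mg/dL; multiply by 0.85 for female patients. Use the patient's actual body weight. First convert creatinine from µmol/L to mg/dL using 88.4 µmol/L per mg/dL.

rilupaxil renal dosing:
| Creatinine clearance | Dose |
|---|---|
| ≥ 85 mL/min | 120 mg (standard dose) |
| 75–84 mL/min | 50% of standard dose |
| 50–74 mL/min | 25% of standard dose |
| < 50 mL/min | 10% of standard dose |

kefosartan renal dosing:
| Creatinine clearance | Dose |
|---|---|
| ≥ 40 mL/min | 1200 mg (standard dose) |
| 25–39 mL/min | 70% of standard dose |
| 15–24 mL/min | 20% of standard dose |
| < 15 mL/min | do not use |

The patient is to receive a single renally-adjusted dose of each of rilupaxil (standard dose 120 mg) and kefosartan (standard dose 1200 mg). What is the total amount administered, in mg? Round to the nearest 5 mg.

850 mg

SCr = 280 / 88.4 = 3.167 mg/dL
CrCl = (140 − 49) × 88.1 / (72 × 3.167) × 0.85 = 8017.1 / 228.02 × 0.85 ≈ 29.9 mL/min
CrCl ≈ 30 mL/min.
rilupaxil: < 50 mL/min → 10% of 120 mg = 12 mg.
kefosartan: 25–39 mL/min → 70% of 1200 mg = 840 mg.
Total = 12 + 840 = 852 mg.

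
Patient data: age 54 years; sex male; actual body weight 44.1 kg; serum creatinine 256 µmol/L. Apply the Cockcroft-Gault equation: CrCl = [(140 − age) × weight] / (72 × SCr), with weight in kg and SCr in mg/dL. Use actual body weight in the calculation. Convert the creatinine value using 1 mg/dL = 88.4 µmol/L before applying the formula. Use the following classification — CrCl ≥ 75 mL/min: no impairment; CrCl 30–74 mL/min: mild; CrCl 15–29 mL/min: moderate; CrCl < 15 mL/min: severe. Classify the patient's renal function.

moderate

SCr = 256 / 88.4 = 2.896 mg/dL
CrCl = (140 − 54) × 44.1 / (72 × 2.896) = 3792.6 / 208.51 ≈ 18.2 mL/min
18 mL/min falls in the 'moderate' range.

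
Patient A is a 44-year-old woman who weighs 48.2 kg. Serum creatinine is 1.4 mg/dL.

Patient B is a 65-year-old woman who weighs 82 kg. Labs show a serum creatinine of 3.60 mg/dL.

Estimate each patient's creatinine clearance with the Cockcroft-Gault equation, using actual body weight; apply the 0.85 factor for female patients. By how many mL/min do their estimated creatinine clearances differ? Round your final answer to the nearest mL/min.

Patient A: CrCl = (140 − 44) × 48.2 / (72 × 1.4) × 0.85 = 4627.2 / 100.80 × 0.85 ≈ 39.0 mL/min
Patient B: CrCl = (140 − 65) × 82 / (72 × 3.6) × 0.85 = 6150.0 / 259.20 × 0.85 ≈ 20.2 mL/min
|39.0 − 20.2| = 18.8 mL/min

19 mL/min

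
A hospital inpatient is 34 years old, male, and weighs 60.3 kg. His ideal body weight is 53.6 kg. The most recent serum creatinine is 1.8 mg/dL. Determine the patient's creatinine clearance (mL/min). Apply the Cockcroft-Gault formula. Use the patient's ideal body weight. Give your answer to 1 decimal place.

43.8 mL/min

CrCl = (140 − 34) × 53.6 / (72 × 1.8) = 5681.6 / 129.60 ≈ 43.8 mL/min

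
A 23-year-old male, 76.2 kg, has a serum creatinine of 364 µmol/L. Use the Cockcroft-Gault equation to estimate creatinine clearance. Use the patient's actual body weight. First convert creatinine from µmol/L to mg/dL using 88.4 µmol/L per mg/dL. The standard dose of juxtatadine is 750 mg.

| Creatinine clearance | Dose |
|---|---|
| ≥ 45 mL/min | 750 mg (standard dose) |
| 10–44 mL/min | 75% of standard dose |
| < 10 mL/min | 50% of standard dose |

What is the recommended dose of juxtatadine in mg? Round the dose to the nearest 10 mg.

SCr = 364 / 88.4 = 4.118 mg/dL
CrCl = (140 − 23) × 76.2 / (72 × 4.118) = 8915.4 / 296.50 ≈ 30.1 mL/min
CrCl ≈ 30 mL/min → bracket 10–44 mL/min.
75% of 750 mg = 562.5 mg → 560 mg

560 mg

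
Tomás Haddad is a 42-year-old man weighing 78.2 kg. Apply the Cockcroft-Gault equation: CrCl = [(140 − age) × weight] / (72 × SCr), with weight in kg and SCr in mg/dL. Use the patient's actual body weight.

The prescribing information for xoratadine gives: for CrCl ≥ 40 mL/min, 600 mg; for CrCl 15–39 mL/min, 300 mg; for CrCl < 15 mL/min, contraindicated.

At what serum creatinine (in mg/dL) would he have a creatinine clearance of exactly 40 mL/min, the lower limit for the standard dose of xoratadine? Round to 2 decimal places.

2.66 mg/dL

Standard dose requires CrCl ≥ 40 mL/min.
Set (140 − 42) × 78.2 / (72 × SCr) = 40
SCr = (140 − 42) × 78.2 / (72 × 40) = 2.661 mg/dL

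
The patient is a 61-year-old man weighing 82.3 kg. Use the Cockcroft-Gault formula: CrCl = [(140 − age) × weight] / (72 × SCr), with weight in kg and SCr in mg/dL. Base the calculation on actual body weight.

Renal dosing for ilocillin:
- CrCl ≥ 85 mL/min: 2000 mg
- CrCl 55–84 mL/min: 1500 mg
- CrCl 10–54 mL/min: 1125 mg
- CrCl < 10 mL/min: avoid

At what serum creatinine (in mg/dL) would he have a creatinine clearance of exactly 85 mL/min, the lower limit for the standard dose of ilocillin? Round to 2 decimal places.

1.06 mg/dL

Standard dose requires CrCl ≥ 85 mL/min.
Set (140 − 61) × 82.3 / (72 × SCr) = 85
SCr = (140 − 61) × 82.3 / (72 × 85) = 1.062 mg/dL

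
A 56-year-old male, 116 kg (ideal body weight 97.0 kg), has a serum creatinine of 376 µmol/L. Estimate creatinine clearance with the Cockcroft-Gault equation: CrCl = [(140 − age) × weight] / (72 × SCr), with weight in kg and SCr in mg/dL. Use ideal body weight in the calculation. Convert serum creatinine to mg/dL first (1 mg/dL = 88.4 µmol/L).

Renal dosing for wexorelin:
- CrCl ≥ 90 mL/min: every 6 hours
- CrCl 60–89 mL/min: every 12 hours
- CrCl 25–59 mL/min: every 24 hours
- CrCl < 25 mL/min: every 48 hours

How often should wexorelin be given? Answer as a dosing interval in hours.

SCr = 376 / 88.4 = 4.253 mg/dL
CrCl = (140 − 56) × 97 / (72 × 4.253) = 8148.0 / 306.22 ≈ 26.6 mL/min
CrCl ≈ 27 mL/min → bracket 25–59 mL/min → every 24 hours.

every 24 hours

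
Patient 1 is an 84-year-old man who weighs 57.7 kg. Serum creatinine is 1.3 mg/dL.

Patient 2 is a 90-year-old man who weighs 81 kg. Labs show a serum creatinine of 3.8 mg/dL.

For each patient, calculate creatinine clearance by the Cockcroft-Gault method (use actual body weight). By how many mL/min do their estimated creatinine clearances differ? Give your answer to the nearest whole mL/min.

Patient 1: CrCl = (140 − 84) × 57.7 / (72 × 1.3) = 3231.2 / 93.60 ≈ 34.5 mL/min
Patient 2: CrCl = (140 − 90) × 81 / (72 × 3.8) = 4050.0 / 273.60 ≈ 14.8 mL/min
|34.5 − 14.8| = 19.7 mL/min

20 mL/min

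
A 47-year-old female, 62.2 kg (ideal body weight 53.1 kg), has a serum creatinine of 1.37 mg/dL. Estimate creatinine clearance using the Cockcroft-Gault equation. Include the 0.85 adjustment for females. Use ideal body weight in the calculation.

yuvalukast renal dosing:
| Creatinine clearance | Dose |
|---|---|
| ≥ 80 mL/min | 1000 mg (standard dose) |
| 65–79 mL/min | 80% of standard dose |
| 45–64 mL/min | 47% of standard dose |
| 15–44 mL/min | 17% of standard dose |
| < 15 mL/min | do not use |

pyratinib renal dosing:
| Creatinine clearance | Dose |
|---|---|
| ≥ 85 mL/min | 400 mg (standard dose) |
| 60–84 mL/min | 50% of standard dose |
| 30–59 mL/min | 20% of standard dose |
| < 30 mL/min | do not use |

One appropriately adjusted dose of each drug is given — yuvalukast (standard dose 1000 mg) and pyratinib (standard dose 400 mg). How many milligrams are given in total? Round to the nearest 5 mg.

CrCl = (140 − 47) × 53.1 / (72 × 1.37) × 0.85 = 4938.3 / 98.64 × 0.85 ≈ 42.6 mL/min
CrCl ≈ 43 mL/min.
yuvalukast: 15–44 mL/min → 17% of 1000 mg = 170 mg.
pyratinib: 30–59 mL/min → 20% of 400 mg = 80 mg.
Total = 170 + 80 = 250 mg.

250 mg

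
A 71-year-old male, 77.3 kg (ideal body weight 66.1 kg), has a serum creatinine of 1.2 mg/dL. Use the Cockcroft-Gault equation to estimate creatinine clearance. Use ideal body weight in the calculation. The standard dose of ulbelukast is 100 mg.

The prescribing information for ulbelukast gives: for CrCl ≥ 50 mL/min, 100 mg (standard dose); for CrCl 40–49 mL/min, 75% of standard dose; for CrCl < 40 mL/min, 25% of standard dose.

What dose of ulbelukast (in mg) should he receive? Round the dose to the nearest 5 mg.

CrCl = (140 − 71) × 66.1 / (72 × 1.2) = 4560.9 / 86.40 ≈ 52.8 mL/min
CrCl ≈ 53 mL/min → bracket ≥ 50 mL/min.
100% of 100 mg = 100 mg

100 mg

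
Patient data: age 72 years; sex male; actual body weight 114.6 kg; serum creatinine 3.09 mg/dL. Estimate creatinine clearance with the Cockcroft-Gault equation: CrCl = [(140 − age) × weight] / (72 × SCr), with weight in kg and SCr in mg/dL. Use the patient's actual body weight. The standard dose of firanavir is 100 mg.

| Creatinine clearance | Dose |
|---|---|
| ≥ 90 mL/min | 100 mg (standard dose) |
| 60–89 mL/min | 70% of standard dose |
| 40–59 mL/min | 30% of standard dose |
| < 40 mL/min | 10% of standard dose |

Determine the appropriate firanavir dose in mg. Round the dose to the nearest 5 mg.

10 mg

CrCl = (140 − 72) × 114.6 / (72 × 3.09) = 7792.8 / 222.48 ≈ 35.0 mL/min
CrCl ≈ 35 mL/min → bracket < 40 mL/min.
10% of 100 mg = 10 mg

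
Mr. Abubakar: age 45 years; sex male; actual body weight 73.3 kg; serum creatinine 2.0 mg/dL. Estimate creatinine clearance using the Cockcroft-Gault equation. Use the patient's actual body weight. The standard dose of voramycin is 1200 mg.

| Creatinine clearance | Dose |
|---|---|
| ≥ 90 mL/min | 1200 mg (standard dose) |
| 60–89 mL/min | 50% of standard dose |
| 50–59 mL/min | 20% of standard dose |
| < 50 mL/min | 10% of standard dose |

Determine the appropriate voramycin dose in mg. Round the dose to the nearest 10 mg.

120 mg

CrCl = (140 − 45) × 73.3 / (72 × 2) = 6963.5 / 144.00 ≈ 48.4 mL/min
CrCl ≈ 48 mL/min → bracket < 50 mL/min.
10% of 1200 mg = 120 mg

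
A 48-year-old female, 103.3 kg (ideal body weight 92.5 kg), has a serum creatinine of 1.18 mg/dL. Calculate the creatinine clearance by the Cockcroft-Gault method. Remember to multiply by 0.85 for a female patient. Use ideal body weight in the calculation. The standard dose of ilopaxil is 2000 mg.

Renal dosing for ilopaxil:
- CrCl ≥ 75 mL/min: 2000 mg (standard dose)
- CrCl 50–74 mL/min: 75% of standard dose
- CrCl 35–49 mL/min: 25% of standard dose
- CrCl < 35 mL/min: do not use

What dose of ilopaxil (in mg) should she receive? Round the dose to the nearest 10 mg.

2000 mg

CrCl = (140 − 48) × 92.5 / (72 × 1.18) × 0.85 = 8510.0 / 84.96 × 0.85 ≈ 85.1 mL/min
CrCl ≈ 85 mL/min → bracket ≥ 75 mL/min.
100% of 2000 mg = 2000 mg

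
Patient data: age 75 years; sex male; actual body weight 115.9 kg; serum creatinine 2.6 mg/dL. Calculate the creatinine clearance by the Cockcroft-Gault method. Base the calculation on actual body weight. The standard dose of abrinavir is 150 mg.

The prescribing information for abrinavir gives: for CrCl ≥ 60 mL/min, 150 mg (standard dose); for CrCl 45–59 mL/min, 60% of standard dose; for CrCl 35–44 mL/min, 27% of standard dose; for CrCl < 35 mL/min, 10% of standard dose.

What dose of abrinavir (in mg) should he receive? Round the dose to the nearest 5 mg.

40 mg

CrCl = (140 − 75) × 115.9 / (72 × 2.6) = 7533.5 / 187.20 ≈ 40.2 mL/min
CrCl ≈ 40 mL/min → bracket 35–44 mL/min.
27% of 150 mg = 40.5 mg → 40 mg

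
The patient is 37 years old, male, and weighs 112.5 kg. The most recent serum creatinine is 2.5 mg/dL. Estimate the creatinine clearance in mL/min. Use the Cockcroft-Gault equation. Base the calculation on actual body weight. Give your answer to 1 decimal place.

64.4 mL/min

CrCl = (140 − 37) × 112.5 / (72 × 2.5) = 11587.5 / 180.00 ≈ 64.4 mL/min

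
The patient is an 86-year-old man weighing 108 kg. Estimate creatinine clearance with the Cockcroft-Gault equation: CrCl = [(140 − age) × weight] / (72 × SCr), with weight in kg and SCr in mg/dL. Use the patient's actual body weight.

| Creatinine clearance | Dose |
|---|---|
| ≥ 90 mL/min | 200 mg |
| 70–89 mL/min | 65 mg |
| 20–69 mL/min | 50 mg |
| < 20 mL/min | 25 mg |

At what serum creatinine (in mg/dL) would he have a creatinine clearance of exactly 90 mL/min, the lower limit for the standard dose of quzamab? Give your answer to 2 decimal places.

0.90 mg/dL

Standard dose requires CrCl ≥ 90 mL/min.
Set (140 − 86) × 108 / (72 × SCr) = 90
SCr = (140 − 86) × 108 / (72 × 90) = 0.900 mg/dL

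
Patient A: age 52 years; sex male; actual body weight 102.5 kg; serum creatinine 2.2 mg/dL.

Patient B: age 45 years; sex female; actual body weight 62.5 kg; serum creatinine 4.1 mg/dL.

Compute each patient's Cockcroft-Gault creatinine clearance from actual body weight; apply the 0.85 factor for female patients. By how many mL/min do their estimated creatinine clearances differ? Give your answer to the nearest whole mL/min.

40 mL/min

Patient A: CrCl = (140 − 52) × 102.5 / (72 × 2.2) = 9020.0 / 158.40 ≈ 56.9 mL/min
Patient B: CrCl = (140 − 45) × 62.5 / (72 × 4.1) × 0.85 = 5937.5 / 295.20 × 0.85 ≈ 17.1 mL/min
|56.9 − 17.1| = 39.8 mL/min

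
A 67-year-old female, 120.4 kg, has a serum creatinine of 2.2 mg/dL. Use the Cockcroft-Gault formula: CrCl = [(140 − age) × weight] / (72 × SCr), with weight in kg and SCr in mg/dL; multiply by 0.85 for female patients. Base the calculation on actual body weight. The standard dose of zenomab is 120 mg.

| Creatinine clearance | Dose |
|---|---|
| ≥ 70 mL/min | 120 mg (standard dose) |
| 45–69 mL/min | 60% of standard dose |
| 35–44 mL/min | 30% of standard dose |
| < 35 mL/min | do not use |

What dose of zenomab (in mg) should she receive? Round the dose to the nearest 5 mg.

70 mg

CrCl = (140 − 67) × 120.4 / (72 × 2.2) × 0.85 = 8789.2 / 158.40 × 0.85 ≈ 47.2 mL/min
CrCl ≈ 47 mL/min → bracket 45–69 mL/min.
60% of 120 mg = 72 mg → 70 mg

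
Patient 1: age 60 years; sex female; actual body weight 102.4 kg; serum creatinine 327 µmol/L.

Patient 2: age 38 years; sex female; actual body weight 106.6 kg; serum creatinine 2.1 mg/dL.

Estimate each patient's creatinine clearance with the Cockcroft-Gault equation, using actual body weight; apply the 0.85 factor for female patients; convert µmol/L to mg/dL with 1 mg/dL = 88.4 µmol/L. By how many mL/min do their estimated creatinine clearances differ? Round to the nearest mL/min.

Patient 1: SCr = 327 / 88.4 = 3.699 mg/dL
Patient 1: CrCl = (140 − 60) × 102.4 / (72 × 3.699) × 0.85 = 8192.0 / 266.33 × 0.85 ≈ 26.1 mL/min
Patient 2: CrCl = (140 − 38) × 106.6 / (72 × 2.1) × 0.85 = 10873.2 / 151.20 × 0.85 ≈ 61.1 mL/min
|26.1 − 61.1| = 35.0 mL/min

35 mL/min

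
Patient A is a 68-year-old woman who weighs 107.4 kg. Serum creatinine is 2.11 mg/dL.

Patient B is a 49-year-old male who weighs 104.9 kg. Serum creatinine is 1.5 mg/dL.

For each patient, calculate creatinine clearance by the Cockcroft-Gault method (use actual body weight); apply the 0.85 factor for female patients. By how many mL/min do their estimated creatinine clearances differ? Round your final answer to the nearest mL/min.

45 mL/min

Patient A: CrCl = (140 − 68) × 107.4 / (72 × 2.11) × 0.85 = 7732.8 / 151.92 × 0.85 ≈ 43.3 mL/min
Patient B: CrCl = (140 − 49) × 104.9 / (72 × 1.5) = 9545.9 / 108.00 ≈ 88.4 mL/min
|43.3 − 88.4| = 45.1 mL/min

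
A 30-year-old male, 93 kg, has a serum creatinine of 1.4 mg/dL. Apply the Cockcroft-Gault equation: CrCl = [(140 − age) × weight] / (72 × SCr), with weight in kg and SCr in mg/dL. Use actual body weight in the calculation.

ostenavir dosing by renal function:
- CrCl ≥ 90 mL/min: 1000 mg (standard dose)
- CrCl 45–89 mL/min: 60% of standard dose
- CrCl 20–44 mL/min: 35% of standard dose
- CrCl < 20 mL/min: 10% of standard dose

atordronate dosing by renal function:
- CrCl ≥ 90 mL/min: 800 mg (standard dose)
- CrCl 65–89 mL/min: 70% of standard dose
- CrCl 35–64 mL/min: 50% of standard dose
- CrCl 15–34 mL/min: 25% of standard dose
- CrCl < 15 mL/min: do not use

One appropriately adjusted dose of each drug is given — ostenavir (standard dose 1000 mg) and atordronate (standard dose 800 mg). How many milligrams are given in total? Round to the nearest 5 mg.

CrCl = (140 − 30) × 93 / (72 × 1.4) = 10230.0 / 100.80 ≈ 101.5 mL/min
CrCl ≈ 101 mL/min.
ostenavir: ≥ 90 mL/min → 100% of 1000 mg = 1000 mg.
atordronate: ≥ 90 mL/min → 100% of 800 mg = 800 mg.
Total = 1000 + 800 = 1800 mg.

1800 mg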